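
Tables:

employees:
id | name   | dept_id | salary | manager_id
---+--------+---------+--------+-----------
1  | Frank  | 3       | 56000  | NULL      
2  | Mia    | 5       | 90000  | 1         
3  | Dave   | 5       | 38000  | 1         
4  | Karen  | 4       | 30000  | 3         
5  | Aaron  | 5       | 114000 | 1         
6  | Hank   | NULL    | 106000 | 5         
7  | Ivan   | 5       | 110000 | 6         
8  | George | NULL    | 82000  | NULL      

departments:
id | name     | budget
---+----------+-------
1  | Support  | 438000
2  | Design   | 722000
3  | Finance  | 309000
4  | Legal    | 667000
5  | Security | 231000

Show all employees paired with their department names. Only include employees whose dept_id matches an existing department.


INNER JOIN keeps only employees rows whose dept_id matches an id in departments. Walk through each employee:
  - employee 1 (Frank): dept_id=3 -> matches Finance
  - employee 2 (Mia): dept_id=5 -> matches Security
  - employee 3 (Dave): dept_id=5 -> matches Security
  - employee 4 (Karen): dept_id=4 -> matches Legal
  - employee 5 (Aaron): dept_id=5 -> matches Security
  - employee 6 (Hank): dept_id=NULL, no match -> dropped
  - employee 7 (Ivan): dept_id=5 -> matches Security
  - employee 8 (George): dept_id=NULL, no match -> dropped
So 2 of 8 rows are dropped.

SQL:
SELECT a.name, b.name AS department
FROM employees a
INNER JOIN departments b ON a.dept_id = b.id

Result:
name  | department
------+-----------
Frank | Finance   
Mia   | Security  
Dave  | Security  
Karen | Legal     
Aaron | Security  
Ivan  | Security  


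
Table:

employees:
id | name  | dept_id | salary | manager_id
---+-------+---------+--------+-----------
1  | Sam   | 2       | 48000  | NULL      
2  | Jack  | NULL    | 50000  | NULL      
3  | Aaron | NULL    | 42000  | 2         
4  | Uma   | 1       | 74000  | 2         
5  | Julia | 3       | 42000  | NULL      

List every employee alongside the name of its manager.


This is a self-join: employees is joined to a second copy of itself, matching each row's manager_id to another row's id. Use LEFT JOIN so rows with manager_id=NULL are kept.
  - employee 1 (Sam): manager_id=NULL -> NULL
  - employee 2 (Jack): manager_id=NULL -> NULL
  - employee 3 (Aaron): manager_id=2 -> Jack
  - employee 4 (Uma): manager_id=2 -> Jack
  - employee 5 (Julia): manager_id=NULL -> NULL

SQL:
SELECT a.name AS item, b.name AS manager
FROM employees a
LEFT JOIN employees b ON a.manager_id = b.id

Result:
item  | manager
------+--------
Sam   | NULL   
Jack  | NULL   
Aaron | Jack   
Uma   | Jack   
Julia | NULL   


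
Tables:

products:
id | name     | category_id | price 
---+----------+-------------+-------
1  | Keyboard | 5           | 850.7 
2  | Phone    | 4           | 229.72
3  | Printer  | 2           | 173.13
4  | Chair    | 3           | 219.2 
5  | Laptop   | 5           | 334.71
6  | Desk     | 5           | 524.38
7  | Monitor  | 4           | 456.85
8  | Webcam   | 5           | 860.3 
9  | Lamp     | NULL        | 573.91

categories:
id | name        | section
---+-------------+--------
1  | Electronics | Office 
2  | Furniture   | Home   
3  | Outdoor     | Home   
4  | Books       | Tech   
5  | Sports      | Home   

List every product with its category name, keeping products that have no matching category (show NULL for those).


LEFT JOIN keeps every row from products (the left table); where category_id has no match in categories, the category columns become NULL. Walk through each product:
  - product 1 (Keyboard): category_id=5 -> matches Sports
  - product 2 (Phone): category_id=4 -> matches Books
  - product 3 (Printer): category_id=2 -> matches Furniture
  - product 4 (Chair): category_id=3 -> matches Outdoor
  - product 5 (Laptop): category_id=5 -> matches Sports
  - product 6 (Desk): category_id=5 -> matches Sports
  - product 7 (Monitor): category_id=4 -> matches Books
  - product 8 (Webcam): category_id=5 -> matches Sports
  - product 9 (Lamp): category_id=NULL, no match -> kept with NULL
All 9 rows appear; 1 has NULL category.

SQL:
SELECT a.name, b.name AS category
FROM products a
LEFT JOIN categories b ON a.category_id = b.id

Result:
name     | category 
---------+----------
Keyboard | Sports   
Phone    | Books    
Printer  | Furniture
Chair    | Outdoor  
Laptop   | Sports   
Desk     | Sports   
Monitor  | Books    
Webcam   | Sports   
Lamp     | NULL     


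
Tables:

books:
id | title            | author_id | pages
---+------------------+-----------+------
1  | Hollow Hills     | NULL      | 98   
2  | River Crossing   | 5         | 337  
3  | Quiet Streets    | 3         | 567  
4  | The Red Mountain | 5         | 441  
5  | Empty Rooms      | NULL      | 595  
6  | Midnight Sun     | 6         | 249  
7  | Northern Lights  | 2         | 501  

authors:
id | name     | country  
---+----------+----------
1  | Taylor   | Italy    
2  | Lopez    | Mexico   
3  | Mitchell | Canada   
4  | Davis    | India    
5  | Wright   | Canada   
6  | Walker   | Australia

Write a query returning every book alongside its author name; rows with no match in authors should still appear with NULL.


LEFT JOIN keeps every row from books (the left table); where author_id has no match in authors, the author columns become NULL. Walk through each book:
  - book 1 (Hollow Hills): author_id=NULL, no match -> kept with NULL
  - book 2 (River Crossing): author_id=5 -> matches Wright
  - book 3 (Quiet Streets): author_id=3 -> matches Mitchell
  - book 4 (The Red Mountain): author_id=5 -> matches Wright
  - book 5 (Empty Rooms): author_id=NULL, no match -> kept with NULL
  - book 6 (Midnight Sun): author_id=6 -> matches Walker
  - book 7 (Northern Lights): author_id=2 -> matches Lopez
All 7 rows appear; 2 have NULL author.

SQL:
SELECT a.title, b.name AS author
FROM books a
LEFT JOIN authors b ON a.author_id = b.id

Result:
title            | author  
-----------------+---------
Hollow Hills     | NULL    
River Crossing   | Wright  
Quiet Streets    | Mitchell
The Red Mountain | Wright  
Empty Rooms      | NULL    
Midnight Sun     | Walker  
Northern Lights  | Lopez   


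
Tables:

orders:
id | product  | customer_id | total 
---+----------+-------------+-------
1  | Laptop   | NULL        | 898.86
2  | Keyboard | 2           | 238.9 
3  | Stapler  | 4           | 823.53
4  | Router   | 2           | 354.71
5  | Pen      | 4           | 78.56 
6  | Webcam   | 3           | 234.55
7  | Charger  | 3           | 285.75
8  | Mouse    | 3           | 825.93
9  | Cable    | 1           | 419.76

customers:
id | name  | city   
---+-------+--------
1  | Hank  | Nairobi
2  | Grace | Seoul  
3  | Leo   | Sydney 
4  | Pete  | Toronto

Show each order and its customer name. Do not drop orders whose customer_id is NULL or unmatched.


LEFT JOIN keeps every row from orders (the left table); where customer_id has no match in customers, the customer columns become NULL. Walk through each order:
  - order 1 (Laptop): customer_id=NULL, no match -> kept with NULL
  - order 2 (Keyboard): customer_id=2 -> matches Grace
  - order 3 (Stapler): customer_id=4 -> matches Pete
  - order 4 (Router): customer_id=2 -> matches Grace
  - order 5 (Pen): customer_id=4 -> matches Pete
  - order 6 (Webcam): customer_id=3 -> matches Leo
  - order 7 (Charger): customer_id=3 -> matches Leo
  - order 8 (Mouse): customer_id=3 -> matches Leo
  - order 9 (Cable): customer_id=1 -> matches Hank
All 9 rows appear; 1 has NULL customer.

SQL:
SELECT a.product, b.name AS customer
FROM orders a
LEFT JOIN customers b ON a.customer_id = b.id

Result:
product  | customer
---------+---------
Laptop   | NULL    
Keyboard | Grace   
Stapler  | Pete    
Router   | Grace   
Pen      | Pete    
Webcam   | Leo     
Charger  | Leo     
Mouse    | Leo     
Cable    | Hank    


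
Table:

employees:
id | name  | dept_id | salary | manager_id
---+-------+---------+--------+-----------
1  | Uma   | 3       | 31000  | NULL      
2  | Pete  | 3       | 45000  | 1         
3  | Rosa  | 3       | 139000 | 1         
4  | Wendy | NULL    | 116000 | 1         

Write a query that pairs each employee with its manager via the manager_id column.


This is a self-join: employees is joined to a second copy of itself, matching each row's manager_id to another row's id. Use LEFT JOIN so rows with manager_id=NULL are kept.
  - employee 1 (Uma): manager_id=NULL -> NULL
  - employee 2 (Pete): manager_id=1 -> Uma
  - employee 3 (Rosa): manager_id=1 -> Uma
  - employee 4 (Wendy): manager_id=1 -> Uma

SQL:
SELECT a.name AS item, b.name AS manager
FROM employees a
LEFT JOIN employees b ON a.manager_id = b.id

Result:
item  | manager
------+--------
Uma   | NULL   
Pete  | Uma    
Rosa  | Uma    
Wendy | Uma    


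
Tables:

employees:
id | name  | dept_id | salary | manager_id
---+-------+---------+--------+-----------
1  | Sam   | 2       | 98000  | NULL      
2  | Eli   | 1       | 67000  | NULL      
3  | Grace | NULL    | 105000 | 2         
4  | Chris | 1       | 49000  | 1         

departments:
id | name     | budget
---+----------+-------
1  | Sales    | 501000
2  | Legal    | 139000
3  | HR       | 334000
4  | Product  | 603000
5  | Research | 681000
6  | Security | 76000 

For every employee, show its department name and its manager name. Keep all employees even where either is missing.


Two LEFT JOINs from the same base table employees: one to departments via dept_id, one to employees itself via manager_id. Both are LEFT so every employee is preserved.
Match against departments:
  - employee 1 (Sam): dept_id=2 -> matches Legal
  - employee 2 (Eli): dept_id=1 -> matches Sales
  - employee 3 (Grace): dept_id=NULL, no match -> kept with NULL
  - employee 4 (Chris): dept_id=1 -> matches Sales
Match against employees (self):
  - employee 1 (Sam): manager_id=NULL -> NULL
  - employee 2 (Eli): manager_id=NULL -> NULL
  - employee 3 (Grace): manager_id=2 -> Eli
  - employee 4 (Chris): manager_id=1 -> Sam

SQL:
SELECT a.name, b.name AS department, c.name AS manager
FROM employees a
LEFT JOIN departments b ON a.dept_id = b.id
LEFT JOIN employees c ON a.manager_id = c.id

Result:
name  | department | manager
------+------------+--------
Sam   | Legal      | NULL   
Eli   | Sales      | NULL   
Grace | NULL       | Eli    
Chris | Sales      | Sam    


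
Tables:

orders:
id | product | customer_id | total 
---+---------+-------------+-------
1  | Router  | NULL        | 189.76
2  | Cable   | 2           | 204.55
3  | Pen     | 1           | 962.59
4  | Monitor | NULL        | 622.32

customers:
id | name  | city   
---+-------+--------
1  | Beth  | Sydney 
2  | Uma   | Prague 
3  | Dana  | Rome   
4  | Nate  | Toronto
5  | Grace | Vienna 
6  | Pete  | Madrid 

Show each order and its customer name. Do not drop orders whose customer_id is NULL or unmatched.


LEFT JOIN keeps every row from orders (the left table); where customer_id has no match in customers, the customer columns become NULL. Walk through each order:
  - order 1 (Router): customer_id=NULL, no match -> kept with NULL
  - order 2 (Cable): customer_id=2 -> matches Uma
  - order 3 (Pen): customer_id=1 -> matches Beth
  - order 4 (Monitor): customer_id=NULL, no match -> kept with NULL
All 4 rows appear; 2 have NULL customer.

SQL:
SELECT a.product, b.name AS customer
FROM orders a
LEFT JOIN customers b ON a.customer_id = b.id

Result:
product | customer
--------+---------
Router  | NULL    
Cable   | Uma     
Pen     | Beth    
Monitor | NULL    


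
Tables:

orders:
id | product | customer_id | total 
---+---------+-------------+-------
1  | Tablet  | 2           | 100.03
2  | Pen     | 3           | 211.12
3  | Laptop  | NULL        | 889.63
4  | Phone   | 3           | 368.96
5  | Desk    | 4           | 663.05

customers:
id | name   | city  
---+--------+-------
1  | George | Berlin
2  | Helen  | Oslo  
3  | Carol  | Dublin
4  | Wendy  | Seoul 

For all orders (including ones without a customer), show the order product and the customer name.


LEFT JOIN keeps every row from orders (the left table); where customer_id has no match in customers, the customer columns become NULL. Walk through each order:
  - order 1 (Tablet): customer_id=2 -> matches Helen
  - order 2 (Pen): customer_id=3 -> matches Carol
  - order 3 (Laptop): customer_id=NULL, no match -> kept with NULL
  - order 4 (Phone): customer_id=3 -> matches Carol
  - order 5 (Desk): customer_id=4 -> matches Wendy
All 5 rows appear; 1 has NULL customer.

SQL:
SELECT a.product, b.name AS customer
FROM orders a
LEFT JOIN customers b ON a.customer_id = b.id

Result:
product | customer
--------+---------
Tablet  | Helen   
Pen     | Carol   
Laptop  | NULL    
Phone   | Carol   
Desk    | Wendy   


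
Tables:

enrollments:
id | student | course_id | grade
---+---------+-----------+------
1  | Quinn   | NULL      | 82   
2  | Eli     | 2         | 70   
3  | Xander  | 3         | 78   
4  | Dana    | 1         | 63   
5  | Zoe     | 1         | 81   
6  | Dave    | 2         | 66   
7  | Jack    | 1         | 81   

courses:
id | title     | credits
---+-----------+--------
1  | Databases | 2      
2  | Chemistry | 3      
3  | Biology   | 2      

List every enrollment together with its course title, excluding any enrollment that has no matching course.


INNER JOIN keeps only enrollments rows whose course_id matches an id in courses. Walk through each enrollment:
  - enrollment 1 (Quinn): course_id=NULL, no match -> dropped
  - enrollment 2 (Eli): course_id=2 -> matches Chemistry
  - enrollment 3 (Xander): course_id=3 -> matches Biology
  - enrollment 4 (Dana): course_id=1 -> matches Databases
  - enrollment 5 (Zoe): course_id=1 -> matches Databases
  - enrollment 6 (Dave): course_id=2 -> matches Chemistry
  - enrollment 7 (Jack): course_id=1 -> matches Databases
So 1 of 7 rows is dropped.

SQL:
SELECT a.student, b.title AS course
FROM enrollments a
INNER JOIN courses b ON a.course_id = b.id

Result:
student | course   
--------+----------
Eli     | Chemistry
Xander  | Biology  
Dana    | Databases
Zoe     | Databases
Dave    | Chemistry
Jack    | Databases


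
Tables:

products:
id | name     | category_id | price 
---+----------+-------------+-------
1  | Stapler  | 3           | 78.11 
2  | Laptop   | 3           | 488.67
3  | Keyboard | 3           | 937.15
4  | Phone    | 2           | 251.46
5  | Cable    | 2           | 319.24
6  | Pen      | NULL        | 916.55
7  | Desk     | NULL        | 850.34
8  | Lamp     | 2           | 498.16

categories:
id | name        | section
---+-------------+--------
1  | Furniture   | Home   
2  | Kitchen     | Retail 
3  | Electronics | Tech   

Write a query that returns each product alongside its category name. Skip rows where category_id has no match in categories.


INNER JOIN keeps only products rows whose category_id matches an id in categories. Walk through each product:
  - product 1 (Stapler): category_id=3 -> matches Electronics
  - product 2 (Laptop): category_id=3 -> matches Electronics
  - product 3 (Keyboard): category_id=3 -> matches Electronics
  - product 4 (Phone): category_id=2 -> matches Kitchen
  - product 5 (Cable): category_id=2 -> matches Kitchen
  - product 6 (Pen): category_id=NULL, no match -> dropped
  - product 7 (Desk): category_id=NULL, no match -> dropped
  - product 8 (Lamp): category_id=2 -> matches Kitchen
So 2 of 8 rows are dropped.

SQL:
SELECT a.name, b.name AS category
FROM products a
INNER JOIN categories b ON a.category_id = b.id

Result:
name     | category   
---------+------------
Stapler  | Electronics
Laptop   | Electronics
Keyboard | Electronics
Phone    | Kitchen    
Cable    | Kitchen    
Lamp     | Kitchen    


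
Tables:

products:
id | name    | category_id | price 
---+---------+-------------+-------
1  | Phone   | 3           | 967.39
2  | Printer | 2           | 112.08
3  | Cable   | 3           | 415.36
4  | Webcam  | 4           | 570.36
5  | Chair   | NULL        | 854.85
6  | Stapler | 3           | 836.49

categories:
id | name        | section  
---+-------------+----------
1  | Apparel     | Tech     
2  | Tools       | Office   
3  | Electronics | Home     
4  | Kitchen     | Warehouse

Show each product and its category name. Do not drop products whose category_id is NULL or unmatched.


LEFT JOIN keeps every row from products (the left table); where category_id has no match in categories, the category columns become NULL. Walk through each product:
  - product 1 (Phone): category_id=3 -> matches Electronics
  - product 2 (Printer): category_id=2 -> matches Tools
  - product 3 (Cable): category_id=3 -> matches Electronics
  - product 4 (Webcam): category_id=4 -> matches Kitchen
  - product 5 (Chair): category_id=NULL, no match -> kept with NULL
  - product 6 (Stapler): category_id=3 -> matches Electronics
All 6 rows appear; 1 has NULL category.

SQL:
SELECT a.name, b.name AS category
FROM products a
LEFT JOIN categories b ON a.category_id = b.id

Result:
name    | category   
--------+------------
Phone   | Electronics
Printer | Tools      
Cable   | Electronics
Webcam  | Kitchen    
Chair   | NULL       
Stapler | Electronics


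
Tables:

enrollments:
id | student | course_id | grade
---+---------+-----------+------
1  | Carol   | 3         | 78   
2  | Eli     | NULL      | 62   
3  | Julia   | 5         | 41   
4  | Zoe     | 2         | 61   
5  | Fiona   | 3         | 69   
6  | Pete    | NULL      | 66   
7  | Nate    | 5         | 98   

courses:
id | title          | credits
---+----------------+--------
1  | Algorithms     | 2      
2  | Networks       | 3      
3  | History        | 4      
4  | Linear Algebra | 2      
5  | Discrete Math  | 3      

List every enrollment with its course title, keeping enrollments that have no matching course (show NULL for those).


LEFT JOIN keeps every row from enrollments (the left table); where course_id has no match in courses, the course columns become NULL. Walk through each enrollment:
  - enrollment 1 (Carol): course_id=3 -> matches History
  - enrollment 2 (Eli): course_id=NULL, no match -> kept with NULL
  - enrollment 3 (Julia): course_id=5 -> matches Discrete Math
  - enrollment 4 (Zoe): course_id=2 -> matches Networks
  - enrollment 5 (Fiona): course_id=3 -> matches History
  - enrollment 6 (Pete): course_id=NULL, no match -> kept with NULL
  - enrollment 7 (Nate): course_id=5 -> matches Discrete Math
All 7 rows appear; 2 have NULL course.

SQL:
SELECT a.student, b.title AS course
FROM enrollments a
LEFT JOIN courses b ON a.course_id = b.id

Result:
student | course       
--------+--------------
Carol   | History      
Eli     | NULL         
Julia   | Discrete Math
Zoe     | Networks     
Fiona   | History      
Pete    | NULL         
Nate    | Discrete Math


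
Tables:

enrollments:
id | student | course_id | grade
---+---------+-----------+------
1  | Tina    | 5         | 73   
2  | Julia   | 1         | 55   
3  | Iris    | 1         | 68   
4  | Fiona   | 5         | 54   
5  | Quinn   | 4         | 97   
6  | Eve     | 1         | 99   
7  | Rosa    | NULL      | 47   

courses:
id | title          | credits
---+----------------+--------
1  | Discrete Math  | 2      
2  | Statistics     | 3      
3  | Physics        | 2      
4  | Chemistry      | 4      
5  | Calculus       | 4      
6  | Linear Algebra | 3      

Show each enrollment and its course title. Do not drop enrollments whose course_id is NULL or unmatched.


LEFT JOIN keeps every row from enrollments (the left table); where course_id has no match in courses, the course columns become NULL. Walk through each enrollment:
  - enrollment 1 (Tina): course_id=5 -> matches Calculus
  - enrollment 2 (Julia): course_id=1 -> matches Discrete Math
  - enrollment 3 (Iris): course_id=1 -> matches Discrete Math
  - enrollment 4 (Fiona): course_id=5 -> matches Calculus
  - enrollment 5 (Quinn): course_id=4 -> matches Chemistry
  - enrollment 6 (Eve): course_id=1 -> matches Discrete Math
  - enrollment 7 (Rosa): course_id=NULL, no match -> kept with NULL
All 7 rows appear; 1 has NULL course.

SQL:
SELECT a.student, b.title AS course
FROM enrollments a
LEFT JOIN courses b ON a.course_id = b.id

Result:
student | course       
--------+--------------
Tina    | Calculus     
Julia   | Discrete Math
Iris    | Discrete Math
Fiona   | Calculus     
Quinn   | Chemistry    
Eve     | Discrete Math
Rosa    | NULL         


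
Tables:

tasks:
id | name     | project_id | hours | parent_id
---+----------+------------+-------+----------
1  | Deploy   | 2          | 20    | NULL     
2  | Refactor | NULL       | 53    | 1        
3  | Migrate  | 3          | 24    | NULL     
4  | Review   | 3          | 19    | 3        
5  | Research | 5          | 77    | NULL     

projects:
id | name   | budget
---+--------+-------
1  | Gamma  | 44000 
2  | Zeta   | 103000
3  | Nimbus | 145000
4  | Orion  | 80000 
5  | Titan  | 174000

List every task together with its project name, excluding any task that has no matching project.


INNER JOIN keeps only tasks rows whose project_id matches an id in projects. Walk through each task:
  - task 1 (Deploy): project_id=2 -> matches Zeta
  - task 2 (Refactor): project_id=NULL, no match -> dropped
  - task 3 (Migrate): project_id=3 -> matches Nimbus
  - task 4 (Review): project_id=3 -> matches Nimbus
  - task 5 (Research): project_id=5 -> matches Titan
So 1 of 5 rows is dropped.

SQL:
SELECT a.name, b.name AS project
FROM tasks a
INNER JOIN projects b ON a.project_id = b.id

Result:
name     | project
---------+--------
Deploy   | Zeta   
Migrate  | Nimbus 
Review   | Nimbus 
Research | Titan  


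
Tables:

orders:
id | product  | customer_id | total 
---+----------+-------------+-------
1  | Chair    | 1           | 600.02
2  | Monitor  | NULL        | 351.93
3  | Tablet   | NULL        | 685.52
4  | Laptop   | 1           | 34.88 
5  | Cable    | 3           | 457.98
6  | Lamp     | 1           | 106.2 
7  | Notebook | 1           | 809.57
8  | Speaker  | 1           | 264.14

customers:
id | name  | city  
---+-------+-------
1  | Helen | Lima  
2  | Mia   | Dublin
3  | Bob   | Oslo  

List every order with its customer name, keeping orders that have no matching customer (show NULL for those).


LEFT JOIN keeps every row from orders (the left table); where customer_id has no match in customers, the customer columns become NULL. Walk through each order:
  - order 1 (Chair): customer_id=1 -> matches Helen
  - order 2 (Monitor): customer_id=NULL, no match -> kept with NULL
  - order 3 (Tablet): customer_id=NULL, no match -> kept with NULL
  - order 4 (Laptop): customer_id=1 -> matches Helen
  - order 5 (Cable): customer_id=3 -> matches Bob
  - order 6 (Lamp): customer_id=1 -> matches Helen
  - order 7 (Notebook): customer_id=1 -> matches Helen
  - order 8 (Speaker): customer_id=1 -> matches Helen
All 8 rows appear; 2 have NULL customer.

SQL:
SELECT a.product, b.name AS customer
FROM orders a
LEFT JOIN customers b ON a.customer_id = b.id

Result:
product  | customer
---------+---------
Chair    | Helen   
Monitor  | NULL    
Tablet   | NULL    
Laptop   | Helen   
Cable    | Bob     
Lamp     | Helen   
Notebook | Helen   
Speaker  | Helen   


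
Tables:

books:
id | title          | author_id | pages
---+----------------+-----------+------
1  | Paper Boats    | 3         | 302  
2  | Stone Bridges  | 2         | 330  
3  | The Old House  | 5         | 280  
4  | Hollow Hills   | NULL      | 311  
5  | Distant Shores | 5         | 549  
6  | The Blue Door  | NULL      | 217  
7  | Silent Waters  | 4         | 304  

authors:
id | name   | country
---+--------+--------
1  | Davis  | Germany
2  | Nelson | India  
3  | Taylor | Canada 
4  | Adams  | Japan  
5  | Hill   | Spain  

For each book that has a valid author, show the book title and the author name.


INNER JOIN keeps only books rows whose author_id matches an id in authors. Walk through each book:
  - book 1 (Paper Boats): author_id=3 -> matches Taylor
  - book 2 (Stone Bridges): author_id=2 -> matches Nelson
  - book 3 (The Old House): author_id=5 -> matches Hill
  - book 4 (Hollow Hills): author_id=NULL, no match -> dropped
  - book 5 (Distant Shores): author_id=5 -> matches Hill
  - book 6 (The Blue Door): author_id=NULL, no match -> dropped
  - book 7 (Silent Waters): author_id=4 -> matches Adams
So 2 of 7 rows are dropped.

SQL:
SELECT a.title, b.name AS author
FROM books a
INNER JOIN authors b ON a.author_id = b.id

Result:
title          | author
---------------+-------
Paper Boats    | Taylor
Stone Bridges  | Nelson
The Old House  | Hill  
Distant Shores | Hill  
Silent Waters  | Adams 


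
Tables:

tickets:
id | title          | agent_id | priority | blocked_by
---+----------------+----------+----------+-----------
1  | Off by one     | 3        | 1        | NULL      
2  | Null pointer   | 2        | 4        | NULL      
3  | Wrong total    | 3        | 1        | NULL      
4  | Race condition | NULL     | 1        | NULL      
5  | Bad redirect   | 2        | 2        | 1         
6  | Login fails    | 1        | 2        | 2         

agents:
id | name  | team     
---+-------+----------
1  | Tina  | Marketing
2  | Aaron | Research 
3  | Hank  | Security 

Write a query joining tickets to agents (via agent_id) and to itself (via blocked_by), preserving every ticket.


Two LEFT JOINs from the same base table tickets: one to agents via agent_id, one to tickets itself via blocked_by. Both are LEFT so every ticket is preserved.
Match against agents:
  - ticket 1 (Off by one): agent_id=3 -> matches Hank
  - ticket 2 (Null pointer): agent_id=2 -> matches Aaron
  - ticket 3 (Wrong total): agent_id=3 -> matches Hank
  - ticket 4 (Race condition): agent_id=NULL, no match -> kept with NULL
  - ticket 5 (Bad redirect): agent_id=2 -> matches Aaron
  - ticket 6 (Login fails): agent_id=1 -> matches Tina
Match against tickets (self):
  - ticket 1 (Off by one): blocked_by=NULL -> NULL
  - ticket 2 (Null pointer): blocked_by=NULL -> NULL
  - ticket 3 (Wrong total): blocked_by=NULL -> NULL
  - ticket 4 (Race condition): blocked_by=NULL -> NULL
  - ticket 5 (Bad redirect): blocked_by=1 -> Off by one
  - ticket 6 (Login fails): blocked_by=2 -> Null pointer

SQL:
SELECT a.title, b.name AS agent, c.title AS blocked_by
FROM tickets a
LEFT JOIN agents b ON a.agent_id = b.id
LEFT JOIN tickets c ON a.blocked_by = c.id

Result:
title          | agent | blocked_by  
---------------+-------+-------------
Off by one     | Hank  | NULL        
Null pointer   | Aaron | NULL        
Wrong total    | Hank  | NULL        
Race condition | NULL  | NULL        
Bad redirect   | Aaron | Off by one  
Login fails    | Tina  | Null pointer


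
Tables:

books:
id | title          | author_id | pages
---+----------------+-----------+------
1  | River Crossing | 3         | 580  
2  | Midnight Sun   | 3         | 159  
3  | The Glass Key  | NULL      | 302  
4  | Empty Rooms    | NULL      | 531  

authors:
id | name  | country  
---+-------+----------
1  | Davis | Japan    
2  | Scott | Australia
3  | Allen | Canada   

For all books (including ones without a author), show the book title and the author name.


LEFT JOIN keeps every row from books (the left table); where author_id has no match in authors, the author columns become NULL. Walk through each book:
  - book 1 (River Crossing): author_id=3 -> matches Allen
  - book 2 (Midnight Sun): author_id=3 -> matches Allen
  - book 3 (The Glass Key): author_id=NULL, no match -> kept with NULL
  - book 4 (Empty Rooms): author_id=NULL, no match -> kept with NULL
All 4 rows appear; 2 have NULL author.

SQL:
SELECT a.title, b.name AS author
FROM books a
LEFT JOIN authors b ON a.author_id = b.id

Result:
title          | author
---------------+-------
River Crossing | Allen 
Midnight Sun   | Allen 
The Glass Key  | NULL  
Empty Rooms    | NULL  


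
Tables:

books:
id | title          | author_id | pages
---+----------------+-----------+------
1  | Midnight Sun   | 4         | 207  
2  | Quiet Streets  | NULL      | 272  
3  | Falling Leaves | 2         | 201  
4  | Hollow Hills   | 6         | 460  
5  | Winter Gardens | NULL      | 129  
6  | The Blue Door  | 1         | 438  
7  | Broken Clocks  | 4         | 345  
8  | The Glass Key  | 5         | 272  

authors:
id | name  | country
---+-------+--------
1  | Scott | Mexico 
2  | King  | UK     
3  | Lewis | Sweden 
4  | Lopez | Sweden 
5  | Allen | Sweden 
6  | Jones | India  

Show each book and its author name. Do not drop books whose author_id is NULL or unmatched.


LEFT JOIN keeps every row from books (the left table); where author_id has no match in authors, the author columns become NULL. Walk through each book:
  - book 1 (Midnight Sun): author_id=4 -> matches Lopez
  - book 2 (Quiet Streets): author_id=NULL, no match -> kept with NULL
  - book 3 (Falling Leaves): author_id=2 -> matches King
  - book 4 (Hollow Hills): author_id=6 -> matches Jones
  - book 5 (Winter Gardens): author_id=NULL, no match -> kept with NULL
  - book 6 (The Blue Door): author_id=1 -> matches Scott
  - book 7 (Broken Clocks): author_id=4 -> matches Lopez
  - book 8 (The Glass Key): author_id=5 -> matches Allen
All 8 rows appear; 2 have NULL author.

SQL:
SELECT a.title, b.name AS author
FROM books a
LEFT JOIN authors b ON a.author_id = b.id

Result:
title          | author
---------------+-------
Midnight Sun   | Lopez 
Quiet Streets  | NULL  
Falling Leaves | King  
Hollow Hills   | Jones 
Winter Gardens | NULL  
The Blue Door  | Scott 
Broken Clocks  | Lopez 
The Glass Key  | Allen 


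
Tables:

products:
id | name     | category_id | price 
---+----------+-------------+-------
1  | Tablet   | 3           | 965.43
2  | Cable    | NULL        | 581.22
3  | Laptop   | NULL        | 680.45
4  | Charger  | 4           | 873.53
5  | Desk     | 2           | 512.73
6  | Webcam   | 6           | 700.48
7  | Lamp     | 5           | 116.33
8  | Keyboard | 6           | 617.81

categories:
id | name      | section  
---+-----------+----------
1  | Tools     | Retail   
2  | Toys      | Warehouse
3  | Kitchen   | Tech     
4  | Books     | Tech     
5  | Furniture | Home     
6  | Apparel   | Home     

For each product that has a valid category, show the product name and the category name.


INNER JOIN keeps only products rows whose category_id matches an id in categories. Walk through each product:
  - product 1 (Tablet): category_id=3 -> matches Kitchen
  - product 2 (Cable): category_id=NULL, no match -> dropped
  - product 3 (Laptop): category_id=NULL, no match -> dropped
  - product 4 (Charger): category_id=4 -> matches Books
  - product 5 (Desk): category_id=2 -> matches Toys
  - product 6 (Webcam): category_id=6 -> matches Apparel
  - product 7 (Lamp): category_id=5 -> matches Furniture
  - product 8 (Keyboard): category_id=6 -> matches Apparel
So 2 of 8 rows are dropped.

SQL:
SELECT a.name, b.name AS category
FROM products a
INNER JOIN categories b ON a.category_id = b.id

Result:
name     | category 
---------+----------
Tablet   | Kitchen  
Charger  | Books    
Desk     | Toys     
Webcam   | Apparel  
Lamp     | Furniture
Keyboard | Apparel  


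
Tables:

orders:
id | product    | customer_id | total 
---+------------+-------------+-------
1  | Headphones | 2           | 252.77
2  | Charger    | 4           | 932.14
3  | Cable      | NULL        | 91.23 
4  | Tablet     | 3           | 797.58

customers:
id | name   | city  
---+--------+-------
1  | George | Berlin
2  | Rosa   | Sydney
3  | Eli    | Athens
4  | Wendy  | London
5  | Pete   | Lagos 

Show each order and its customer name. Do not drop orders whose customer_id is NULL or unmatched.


LEFT JOIN keeps every row from orders (the left table); where customer_id has no match in customers, the customer columns become NULL. Walk through each order:
  - order 1 (Headphones): customer_id=2 -> matches Rosa
  - order 2 (Charger): customer_id=4 -> matches Wendy
  - order 3 (Cable): customer_id=NULL, no match -> kept with NULL
  - order 4 (Tablet): customer_id=3 -> matches Eli
All 4 rows appear; 1 has NULL customer.

SQL:
SELECT a.product, b.name AS customer
FROM orders a
LEFT JOIN customers b ON a.customer_id = b.id

Result:
product    | customer
-----------+---------
Headphones | Rosa    
Charger    | Wendy   
Cable      | NULL    
Tablet     | Eli     


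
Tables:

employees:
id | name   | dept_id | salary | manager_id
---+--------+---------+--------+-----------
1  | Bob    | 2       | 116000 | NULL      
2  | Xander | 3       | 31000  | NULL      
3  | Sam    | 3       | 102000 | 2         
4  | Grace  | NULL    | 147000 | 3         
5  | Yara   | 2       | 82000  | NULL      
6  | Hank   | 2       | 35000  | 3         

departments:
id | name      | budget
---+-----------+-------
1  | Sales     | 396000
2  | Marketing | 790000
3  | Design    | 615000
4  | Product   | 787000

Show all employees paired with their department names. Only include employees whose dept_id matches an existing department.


INNER JOIN keeps only employees rows whose dept_id matches an id in departments. Walk through each employee:
  - employee 1 (Bob): dept_id=2 -> matches Marketing
  - employee 2 (Xander): dept_id=3 -> matches Design
  - employee 3 (Sam): dept_id=3 -> matches Design
  - employee 4 (Grace): dept_id=NULL, no match -> dropped
  - employee 5 (Yara): dept_id=2 -> matches Marketing
  - employee 6 (Hank): dept_id=2 -> matches Marketing
So 1 of 6 rows is dropped.

SQL:
SELECT a.name, b.name AS department
FROM employees a
INNER JOIN departments b ON a.dept_id = b.id

Result:
name   | department
-------+-----------
Bob    | Marketing 
Xander | Design    
Sam    | Design    
Yara   | Marketing 
Hank   | Marketing 


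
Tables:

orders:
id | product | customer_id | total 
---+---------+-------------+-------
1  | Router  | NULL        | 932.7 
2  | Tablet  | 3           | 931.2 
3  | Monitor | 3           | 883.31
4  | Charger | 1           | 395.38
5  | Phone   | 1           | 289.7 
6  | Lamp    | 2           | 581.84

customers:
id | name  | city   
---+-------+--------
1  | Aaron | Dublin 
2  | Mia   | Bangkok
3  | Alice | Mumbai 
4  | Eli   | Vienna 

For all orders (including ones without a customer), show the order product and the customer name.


LEFT JOIN keeps every row from orders (the left table); where customer_id has no match in customers, the customer columns become NULL. Walk through each order:
  - order 1 (Router): customer_id=NULL, no match -> kept with NULL
  - order 2 (Tablet): customer_id=3 -> matches Alice
  - order 3 (Monitor): customer_id=3 -> matches Alice
  - order 4 (Charger): customer_id=1 -> matches Aaron
  - order 5 (Phone): customer_id=1 -> matches Aaron
  - order 6 (Lamp): customer_id=2 -> matches Mia
All 6 rows appear; 1 has NULL customer.

SQL:
SELECT a.product, b.name AS customer
FROM orders a
LEFT JOIN customers b ON a.customer_id = b.id

Result:
product | customer
--------+---------
Router  | NULL    
Tablet  | Alice   
Monitor | Alice   
Charger | Aaron   
Phone   | Aaron   
Lamp    | Mia     


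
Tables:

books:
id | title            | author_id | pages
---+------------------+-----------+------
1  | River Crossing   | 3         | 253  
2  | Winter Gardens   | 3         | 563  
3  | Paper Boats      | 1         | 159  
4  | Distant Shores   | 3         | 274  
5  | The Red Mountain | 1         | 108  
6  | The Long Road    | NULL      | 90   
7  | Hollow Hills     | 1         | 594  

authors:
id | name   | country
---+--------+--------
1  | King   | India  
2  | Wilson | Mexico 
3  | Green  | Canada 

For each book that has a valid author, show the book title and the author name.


INNER JOIN keeps only books rows whose author_id matches an id in authors. Walk through each book:
  - book 1 (River Crossing): author_id=3 -> matches Green
  - book 2 (Winter Gardens): author_id=3 -> matches Green
  - book 3 (Paper Boats): author_id=1 -> matches King
  - book 4 (Distant Shores): author_id=3 -> matches Green
  - book 5 (The Red Mountain): author_id=1 -> matches King
  - book 6 (The Long Road): author_id=NULL, no match -> dropped
  - book 7 (Hollow Hills): author_id=1 -> matches King
So 1 of 7 rows is dropped.

SQL:
SELECT a.title, b.name AS author
FROM books a
INNER JOIN authors b ON a.author_id = b.id

Result:
title            | author
-----------------+-------
River Crossing   | Green 
Winter Gardens   | Green 
Paper Boats      | King  
Distant Shores   | Green 
The Red Mountain | King  
Hollow Hills     | King  


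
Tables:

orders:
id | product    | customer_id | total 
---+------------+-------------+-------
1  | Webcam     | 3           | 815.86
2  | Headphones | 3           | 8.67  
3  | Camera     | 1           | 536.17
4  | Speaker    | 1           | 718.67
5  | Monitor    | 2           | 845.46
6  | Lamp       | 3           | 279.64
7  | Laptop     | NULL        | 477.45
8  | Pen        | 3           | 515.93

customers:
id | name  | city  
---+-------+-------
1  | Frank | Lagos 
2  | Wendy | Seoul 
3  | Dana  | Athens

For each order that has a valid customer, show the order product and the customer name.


INNER JOIN keeps only orders rows whose customer_id matches an id in customers. Walk through each order:
  - order 1 (Webcam): customer_id=3 -> matches Dana
  - order 2 (Headphones): customer_id=3 -> matches Dana
  - order 3 (Camera): customer_id=1 -> matches Frank
  - order 4 (Speaker): customer_id=1 -> matches Frank
  - order 5 (Monitor): customer_id=2 -> matches Wendy
  - order 6 (Lamp): customer_id=3 -> matches Dana
  - order 7 (Laptop): customer_id=NULL, no match -> dropped
  - order 8 (Pen): customer_id=3 -> matches Dana
So 1 of 8 rows is dropped.

SQL:
SELECT a.product, b.name AS customer
FROM orders a
INNER JOIN customers b ON a.customer_id = b.id

Result:
product    | customer
-----------+---------
Webcam     | Dana    
Headphones | Dana    
Camera     | Frank   
Speaker    | Frank   
Monitor    | Wendy   
Lamp       | Dana    
Pen        | Dana    


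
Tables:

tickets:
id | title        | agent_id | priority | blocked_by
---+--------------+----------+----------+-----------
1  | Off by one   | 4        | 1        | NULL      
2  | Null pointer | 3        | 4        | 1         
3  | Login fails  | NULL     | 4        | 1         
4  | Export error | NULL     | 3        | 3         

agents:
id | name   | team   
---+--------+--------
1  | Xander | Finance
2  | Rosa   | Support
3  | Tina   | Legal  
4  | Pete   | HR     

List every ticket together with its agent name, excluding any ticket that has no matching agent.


INNER JOIN keeps only tickets rows whose agent_id matches an id in agents. Walk through each ticket:
  - ticket 1 (Off by one): agent_id=4 -> matches Pete
  - ticket 2 (Null pointer): agent_id=3 -> matches Tina
  - ticket 3 (Login fails): agent_id=NULL, no match -> dropped
  - ticket 4 (Export error): agent_id=NULL, no match -> dropped
So 2 of 4 rows are dropped.

SQL:
SELECT a.title, b.name AS agent
FROM tickets a
INNER JOIN agents b ON a.agent_id = b.id

Result:
title        | agent
-------------+------
Off by one   | Pete 
Null pointer | Tina 


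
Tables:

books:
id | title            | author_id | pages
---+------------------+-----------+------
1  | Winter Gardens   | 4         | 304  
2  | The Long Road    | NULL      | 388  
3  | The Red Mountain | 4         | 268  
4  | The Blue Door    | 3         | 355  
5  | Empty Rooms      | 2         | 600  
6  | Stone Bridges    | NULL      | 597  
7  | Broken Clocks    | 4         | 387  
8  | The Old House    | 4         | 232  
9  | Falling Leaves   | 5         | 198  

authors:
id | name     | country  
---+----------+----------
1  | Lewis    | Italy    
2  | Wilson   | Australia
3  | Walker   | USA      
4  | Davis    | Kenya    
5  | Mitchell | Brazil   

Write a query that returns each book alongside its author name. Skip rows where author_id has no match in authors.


INNER JOIN keeps only books rows whose author_id matches an id in authors. Walk through each book:
  - book 1 (Winter Gardens): author_id=4 -> matches Davis
  - book 2 (The Long Road): author_id=NULL, no match -> dropped
  - book 3 (The Red Mountain): author_id=4 -> matches Davis
  - book 4 (The Blue Door): author_id=3 -> matches Walker
  - book 5 (Empty Rooms): author_id=2 -> matches Wilson
  - book 6 (Stone Bridges): author_id=NULL, no match -> dropped
  - book 7 (Broken Clocks): author_id=4 -> matches Davis
  - book 8 (The Old House): author_id=4 -> matches Davis
  - book 9 (Falling Leaves): author_id=5 -> matches Mitchell
So 2 of 9 rows are dropped.

SQL:
SELECT a.title, b.name AS author
FROM books a
INNER JOIN authors b ON a.author_id = b.id

Result:
title            | author  
-----------------+---------
Winter Gardens   | Davis   
The Red Mountain | Davis   
The Blue Door    | Walker  
Empty Rooms      | Wilson  
Broken Clocks    | Davis   
The Old House    | Davis   
Falling Leaves   | Mitchell
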